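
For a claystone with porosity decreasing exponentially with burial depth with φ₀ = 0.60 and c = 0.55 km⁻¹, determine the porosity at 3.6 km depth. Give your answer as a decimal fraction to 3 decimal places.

φ = φ₀·exp(−c·z) = 0.6 × exp(−0.55 × 3.6) = 0.6 × exp(−1.98)
  = 0.6 × 0.1381 = 0.0828

0.083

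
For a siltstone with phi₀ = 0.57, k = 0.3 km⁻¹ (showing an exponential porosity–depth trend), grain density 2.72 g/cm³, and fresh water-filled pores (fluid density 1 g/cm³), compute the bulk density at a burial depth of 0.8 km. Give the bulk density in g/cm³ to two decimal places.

Porosity at depth: phi = 0.57·exp(−0.3×0.8) = 0.57×0.7866 = 0.4484
Bulk density: ρ_b = (1−phi)ρ_g + phi·ρ_f = 0.5516×2.72 + 0.4484×1
       = 1.500 + 0.448 = 1.949 g/cm³

1.95 g/cm³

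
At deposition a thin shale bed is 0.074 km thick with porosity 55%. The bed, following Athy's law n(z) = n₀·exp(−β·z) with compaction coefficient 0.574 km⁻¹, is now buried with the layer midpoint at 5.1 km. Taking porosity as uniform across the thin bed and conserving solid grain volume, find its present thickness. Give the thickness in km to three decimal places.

0.034 km

Porosity at 5.1 km: n = 0.55·exp(−0.574×5.1) = 0.0294
Solid-volume conservation: h(1−n) = h₀(1−n₀) ⇒ h = h₀·(1−n₀)/(1−n)
h = 0.074 × (1 − 0.55)/(1 − 0.0294) = 0.074 × 0.4637 = 0.0343 km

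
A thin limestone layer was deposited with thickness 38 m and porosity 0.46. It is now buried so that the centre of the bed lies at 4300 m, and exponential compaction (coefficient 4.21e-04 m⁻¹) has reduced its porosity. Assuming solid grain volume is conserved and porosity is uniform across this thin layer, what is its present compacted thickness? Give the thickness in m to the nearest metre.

Working in km (1 km = 1000 m; β in km⁻¹ = β in m⁻¹ × 1000):
Porosity at 4.3 km: φ = 0.46·exp(−0.421×4.3) = 0.0753
Solid-volume conservation: h(1−φ) = h₀(1−φ₀) ⇒ h = h₀·(1−φ₀)/(1−φ)
h = 0.038 × (1 − 0.46)/(1 − 0.0753) = 0.038 × 0.5839 = 0.0222 km

22 m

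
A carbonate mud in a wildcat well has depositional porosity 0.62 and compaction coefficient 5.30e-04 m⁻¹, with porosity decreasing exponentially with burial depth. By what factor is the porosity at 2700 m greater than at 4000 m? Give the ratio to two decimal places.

Working in km (1 km = 1000 m; c in km⁻¹ = c in m⁻¹ × 1000):
n(d₁)/n(d₂) = e^(−c·d₁)/e^(−c·d₂) = e^{c(d₂−d₁)}
= exp(0.53 × 1.3) = exp(0.689) = 1.9917

1.99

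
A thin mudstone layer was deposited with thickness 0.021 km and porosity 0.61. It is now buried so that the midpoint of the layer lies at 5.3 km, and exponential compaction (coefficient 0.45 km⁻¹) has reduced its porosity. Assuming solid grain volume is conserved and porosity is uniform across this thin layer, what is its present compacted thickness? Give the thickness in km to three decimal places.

0.009 km

Porosity at 5.3 km: n = 0.61·exp(−0.45×5.3) = 0.0562
Solid-volume conservation: h(1−n) = h₀(1−n₀) ⇒ h = h₀·(1−n₀)/(1−n)
h = 0.021 × (1 − 0.61)/(1 − 0.0562) = 0.021 × 0.4132 = 0.0087 km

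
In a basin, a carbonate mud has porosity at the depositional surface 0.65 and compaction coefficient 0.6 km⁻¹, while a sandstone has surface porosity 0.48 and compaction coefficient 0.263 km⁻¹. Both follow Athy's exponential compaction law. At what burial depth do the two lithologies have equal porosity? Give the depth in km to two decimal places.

Set phi₀ₐ e^(−cₐZ) = phi₀ᵦ e^(−cᵦZ) ⇒ ln(phi₀ₐ/phi₀ᵦ) = (cₐ − cᵦ)·Z
Z = ln(0.65/0.48) / (0.6 − 0.263) = 0.3032 / 0.337 = 0.900 km

0.90 km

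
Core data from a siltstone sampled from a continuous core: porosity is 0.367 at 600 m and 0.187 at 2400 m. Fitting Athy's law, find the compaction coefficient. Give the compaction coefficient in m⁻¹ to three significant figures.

0.000375 m⁻¹

Working in km (1 km = 1000 m; k in km⁻¹ = k in m⁻¹ × 1000):
Athy: phi(d) = phi₀ e^(−kd) ⇒ phi₁/phi₂ = e^{k(d₂−d₁)} ⇒ k = ln(phi₁/phi₂)/(d₂−d₁)
k = ln(0.367/0.187) / (2.4 − 0.6) = ln(1.963) / 1.8 = 0.6743 / 1.8 = 0.3746 km⁻¹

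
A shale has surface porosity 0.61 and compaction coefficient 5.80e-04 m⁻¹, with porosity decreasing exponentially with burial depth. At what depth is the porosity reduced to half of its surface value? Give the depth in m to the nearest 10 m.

Working in km (1 km = 1000 m; k in km⁻¹ = k in m⁻¹ × 1000):
n/n₀ = 1/2 ⇒ exp(−k·Z) = 1/2 ⇒ Z = ln(2) / k
Z = 0.6931 / 0.58 = 1.195 km

1200 m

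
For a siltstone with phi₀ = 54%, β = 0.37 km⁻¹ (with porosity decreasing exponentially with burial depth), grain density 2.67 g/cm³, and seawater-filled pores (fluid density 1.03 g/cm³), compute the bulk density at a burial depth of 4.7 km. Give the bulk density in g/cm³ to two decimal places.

Porosity at depth: phi = 0.54·exp(−0.37×4.7) = 0.54×0.1757 = 0.0949
Bulk density: ρ_b = (1−phi)ρ_g + phi·ρ_f = 0.9051×2.67 + 0.0949×1.03
       = 2.417 + 0.098 = 2.514 g/cm³

2.51 g/cm³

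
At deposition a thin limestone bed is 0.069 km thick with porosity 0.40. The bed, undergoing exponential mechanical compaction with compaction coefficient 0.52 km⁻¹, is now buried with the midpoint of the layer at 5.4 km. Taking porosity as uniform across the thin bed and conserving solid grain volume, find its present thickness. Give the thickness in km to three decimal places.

0.042 km

Porosity at 5.4 km: φ = 0.4·exp(−0.52×5.4) = 0.0241
Solid-volume conservation: h(1−φ) = h₀(1−φ₀) ⇒ h = h₀·(1−φ₀)/(1−φ)
h = 0.069 × (1 − 0.4)/(1 − 0.0241) = 0.069 × 0.6148 = 0.0424 km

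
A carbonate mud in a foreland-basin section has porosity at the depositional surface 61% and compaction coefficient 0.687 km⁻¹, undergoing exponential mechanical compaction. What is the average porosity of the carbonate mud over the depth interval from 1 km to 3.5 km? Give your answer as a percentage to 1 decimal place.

14.7%

⟨phi⟩ = (1/(d₂−d₁)) ∫ phi₀ e^(−kd) dd = phi₀·(e^(−k·d₁) − e^(−k·d₂)) / (k·(d₂−d₁))
e^(−0.687×1) = 0.5031; e^(−0.687×3.5) = 0.0903
⟨phi⟩ = 0.61 × (0.5031 − 0.0903) / (0.687 × 2.5) = 0.61 × 0.2403 = 0.1466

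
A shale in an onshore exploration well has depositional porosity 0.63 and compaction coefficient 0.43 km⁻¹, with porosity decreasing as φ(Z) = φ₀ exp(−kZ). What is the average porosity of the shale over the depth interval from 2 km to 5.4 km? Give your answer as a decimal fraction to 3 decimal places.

⟨φ⟩ = (1/(Z₂−Z₁)) ∫ φ₀ e^(−kZ) dZ = φ₀·(e^(−k·Z₁) − e^(−k·Z₂)) / (k·(Z₂−Z₁))
e^(−0.43×2) = 0.4232; e^(−0.43×5.4) = 0.0981
⟨φ⟩ = 0.63 × (0.4232 − 0.0981) / (0.43 × 3.4) = 0.63 × 0.2224 = 0.1401

0.140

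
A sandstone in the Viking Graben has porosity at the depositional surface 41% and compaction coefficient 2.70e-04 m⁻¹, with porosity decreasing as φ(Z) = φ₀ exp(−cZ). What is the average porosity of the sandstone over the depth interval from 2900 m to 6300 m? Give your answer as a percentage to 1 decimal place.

12.3%

Working in km (1 km = 1000 m; c in km⁻¹ = c in m⁻¹ × 1000):
⟨φ⟩ = (1/(Z₂−Z₁)) ∫ φ₀ e^(−cZ) dZ = φ₀·(e^(−c·Z₁) − e^(−c·Z₂)) / (c·(Z₂−Z₁))
e^(−0.27×2.9) = 0.4570; e^(−0.27×6.3) = 0.1825
⟨φ⟩ = 0.41 × (0.4570 − 0.1825) / (0.27 × 3.4) = 0.41 × 0.2991 = 0.1226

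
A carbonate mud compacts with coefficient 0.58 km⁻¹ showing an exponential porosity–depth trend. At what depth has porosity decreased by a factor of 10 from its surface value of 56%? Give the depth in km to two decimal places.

3.97 km

φ/φ₀ = 1/10 ⇒ exp(−c·Z) = 1/10 ⇒ Z = ln(10) / c
Z = 2.3026 / 0.58 = 3.970 km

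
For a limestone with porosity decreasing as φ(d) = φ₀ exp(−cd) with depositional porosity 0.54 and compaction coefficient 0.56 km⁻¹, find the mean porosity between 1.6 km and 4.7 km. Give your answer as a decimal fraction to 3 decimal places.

0.105

⟨φ⟩ = (1/(d₂−d₁)) ∫ φ₀ e^(−cd) dd = φ₀·(e^(−c·d₁) − e^(−c·d₂)) / (c·(d₂−d₁))
e^(−0.56×1.6) = 0.4082; e^(−0.56×4.7) = 0.0719
⟨φ⟩ = 0.54 × (0.4082 − 0.0719) / (0.56 × 3.1) = 0.54 × 0.1937 = 0.1046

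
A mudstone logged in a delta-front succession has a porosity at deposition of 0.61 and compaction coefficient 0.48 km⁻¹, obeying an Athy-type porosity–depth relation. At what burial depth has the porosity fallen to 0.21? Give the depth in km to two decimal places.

2.22 km

Invert Athy's law: d = ln(phi₀/phi) / β
d = ln(0.61/0.21) / 0.48 = ln(2.905) / 0.48 = 1.0664 / 0.48 = 2.222 km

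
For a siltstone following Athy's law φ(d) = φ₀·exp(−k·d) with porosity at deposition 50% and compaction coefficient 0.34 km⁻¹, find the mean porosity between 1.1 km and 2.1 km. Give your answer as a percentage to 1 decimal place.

29.2%

⟨φ⟩ = (1/(d₂−d₁)) ∫ φ₀ e^(−kd) dd = φ₀·(e^(−k·d₁) − e^(−k·d₂)) / (k·(d₂−d₁))
e^(−0.34×1.1) = 0.6880; e^(−0.34×2.1) = 0.4897
⟨φ⟩ = 0.5 × (0.6880 − 0.4897) / (0.34 × 1) = 0.5 × 0.5832 = 0.2916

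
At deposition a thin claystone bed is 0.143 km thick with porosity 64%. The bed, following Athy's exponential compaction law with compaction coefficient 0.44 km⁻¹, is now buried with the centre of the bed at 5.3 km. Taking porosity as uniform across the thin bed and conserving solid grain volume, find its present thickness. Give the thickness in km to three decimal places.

0.055 km

Porosity at 5.3 km: phi = 0.64·exp(−0.44×5.3) = 0.0621
Solid-volume conservation: h(1−phi) = h₀(1−phi₀) ⇒ h = h₀·(1−phi₀)/(1−phi)
h = 0.143 × (1 − 0.64)/(1 − 0.0621) = 0.143 × 0.3839 = 0.0549 km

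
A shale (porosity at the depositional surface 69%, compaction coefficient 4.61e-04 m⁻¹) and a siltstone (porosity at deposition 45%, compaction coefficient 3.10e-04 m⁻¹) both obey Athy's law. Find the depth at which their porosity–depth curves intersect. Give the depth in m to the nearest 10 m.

2830 m

Working in km (1 km = 1000 m; c in km⁻¹ = c in m⁻¹ × 1000):
Set n₀ₐ e^(−cₐZ) = n₀ᵦ e^(−cᵦZ) ⇒ ln(n₀ₐ/n₀ᵦ) = (cₐ − cᵦ)·Z
Z = ln(0.69/0.45) / (0.461 − 0.31) = 0.4274 / 0.151 = 2.831 km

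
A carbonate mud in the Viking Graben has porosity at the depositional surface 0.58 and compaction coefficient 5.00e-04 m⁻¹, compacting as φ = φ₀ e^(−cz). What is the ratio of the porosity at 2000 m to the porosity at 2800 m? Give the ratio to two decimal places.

Working in km (1 km = 1000 m; c in km⁻¹ = c in m⁻¹ × 1000):
φ(z₁)/φ(z₂) = e^(−c·z₁)/e^(−c·z₂) = e^{c(z₂−z₁)}
= exp(0.5 × 0.8) = exp(0.4) = 1.4918

1.49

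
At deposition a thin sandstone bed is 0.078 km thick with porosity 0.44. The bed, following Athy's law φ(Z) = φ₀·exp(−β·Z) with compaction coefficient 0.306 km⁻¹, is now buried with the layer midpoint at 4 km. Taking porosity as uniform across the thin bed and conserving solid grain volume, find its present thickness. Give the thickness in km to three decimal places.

Porosity at 4 km: φ = 0.44·exp(−0.306×4) = 0.1294
Solid-volume conservation: h(1−φ) = h₀(1−φ₀) ⇒ h = h₀·(1−φ₀)/(1−φ)
h = 0.078 × (1 − 0.44)/(1 − 0.1294) = 0.078 × 0.6432 = 0.0502 km

0.050 km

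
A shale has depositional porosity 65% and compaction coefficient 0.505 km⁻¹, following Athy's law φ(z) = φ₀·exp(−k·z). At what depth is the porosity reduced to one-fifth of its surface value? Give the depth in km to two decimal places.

3.19 km

φ/φ₀ = 1/5 ⇒ exp(−k·z) = 1/5 ⇒ z = ln(5) / k
z = 1.6094 / 0.505 = 3.187 km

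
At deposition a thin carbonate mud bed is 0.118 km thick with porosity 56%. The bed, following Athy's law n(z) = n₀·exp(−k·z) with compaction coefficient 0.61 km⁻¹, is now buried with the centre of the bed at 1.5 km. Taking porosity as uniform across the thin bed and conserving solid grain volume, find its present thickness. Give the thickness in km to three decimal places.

0.067 km

Porosity at 1.5 km: n = 0.56·exp(−0.61×1.5) = 0.2243
Solid-volume conservation: h(1−n) = h₀(1−n₀) ⇒ h = h₀·(1−n₀)/(1−n)
h = 0.118 × (1 − 0.56)/(1 − 0.2243) = 0.118 × 0.5672 = 0.0669 km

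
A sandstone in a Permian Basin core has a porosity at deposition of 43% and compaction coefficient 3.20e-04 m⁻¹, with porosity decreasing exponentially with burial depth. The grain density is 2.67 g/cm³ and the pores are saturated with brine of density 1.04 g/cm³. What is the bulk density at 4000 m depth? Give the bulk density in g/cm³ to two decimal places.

Working in km (1 km = 1000 m; c in km⁻¹ = c in m⁻¹ × 1000):
Porosity at depth: n = 0.43·exp(−0.32×4) = 0.43×0.2780 = 0.1196
Bulk density: ρ_b = (1−n)ρ_g + n·ρ_f = 0.8804×2.67 + 0.1196×1.04
       = 2.351 + 0.124 = 2.475 g/cm³

2.48 g/cm³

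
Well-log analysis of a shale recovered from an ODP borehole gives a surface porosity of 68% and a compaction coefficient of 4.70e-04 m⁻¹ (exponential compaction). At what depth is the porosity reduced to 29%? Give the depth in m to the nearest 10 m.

1810 m

Working in km (1 km = 1000 m; c in km⁻¹ = c in m⁻¹ × 1000):
Invert Athy's law: z = ln(n₀/n) / c
z = ln(0.68/0.29) / 0.47 = ln(2.345) / 0.47 = 0.8522 / 0.47 = 1.813 km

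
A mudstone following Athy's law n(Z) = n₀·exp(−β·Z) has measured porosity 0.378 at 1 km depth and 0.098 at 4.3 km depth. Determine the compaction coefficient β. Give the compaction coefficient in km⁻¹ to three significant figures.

Athy: n(Z) = n₀ e^(−βZ) ⇒ n₁/n₂ = e^{β(Z₂−Z₁)} ⇒ β = ln(n₁/n₂)/(Z₂−Z₁)
β = ln(0.378/0.098) / (4.3 − 1) = ln(3.857) / 3.3 = 1.3499 / 3.3 = 0.4091 km⁻¹

0.409 km⁻¹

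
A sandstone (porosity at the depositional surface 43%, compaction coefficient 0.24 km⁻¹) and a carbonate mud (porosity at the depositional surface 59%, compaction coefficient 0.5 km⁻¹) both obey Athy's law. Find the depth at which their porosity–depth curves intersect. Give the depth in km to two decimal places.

1.22 km

Set phi₀ₐ e^(−βₐd) = phi₀ᵦ e^(−βᵦd) ⇒ ln(phi₀ₐ/phi₀ᵦ) = (βₐ − βᵦ)·d
d = ln(0.43/0.59) / (0.24 − 0.5) = -0.3163 / -0.26 = 1.217 km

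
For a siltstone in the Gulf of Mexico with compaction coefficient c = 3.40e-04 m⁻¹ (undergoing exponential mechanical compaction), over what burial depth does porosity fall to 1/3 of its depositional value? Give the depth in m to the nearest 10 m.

Working in km (1 km = 1000 m; c in km⁻¹ = c in m⁻¹ × 1000):
phi/phi₀ = 1/3 ⇒ exp(−c·d) = 1/3 ⇒ d = ln(3) / c
d = 1.0986 / 0.34 = 3.231 km

3230 m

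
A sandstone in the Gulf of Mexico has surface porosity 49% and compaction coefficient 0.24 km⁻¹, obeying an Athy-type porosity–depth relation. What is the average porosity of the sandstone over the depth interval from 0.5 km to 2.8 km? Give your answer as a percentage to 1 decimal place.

⟨n⟩ = (1/(Z₂−Z₁)) ∫ n₀ e^(−cZ) dZ = n₀·(e^(−c·Z₁) − e^(−c·Z₂)) / (c·(Z₂−Z₁))
e^(−0.24×0.5) = 0.8869; e^(−0.24×2.8) = 0.5107
⟨n⟩ = 0.49 × (0.8869 − 0.5107) / (0.24 × 2.3) = 0.49 × 0.6816 = 0.3340

33.4%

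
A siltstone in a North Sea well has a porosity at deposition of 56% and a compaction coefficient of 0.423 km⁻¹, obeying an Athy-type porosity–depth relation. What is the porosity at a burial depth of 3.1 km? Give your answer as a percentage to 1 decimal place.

15.1%

phi = phi₀·exp(−β·Z) = 0.56 × exp(−0.423 × 3.1) = 0.56 × exp(−1.311)
  = 0.56 × 0.2695 = 0.1509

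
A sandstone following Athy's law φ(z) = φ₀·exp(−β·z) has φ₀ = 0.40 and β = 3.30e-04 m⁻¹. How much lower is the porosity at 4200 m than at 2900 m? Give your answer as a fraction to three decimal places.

0.054

Working in km (1 km = 1000 m; β in km⁻¹ = β in m⁻¹ × 1000):
φ(2.9) = 0.4·e^(−0.33×2.9) = 0.1536
φ(4.2) = 0.4·e^(−0.33×4.2) = 0.1000
Δφ = 0.1536 − 0.1000 = 0.0536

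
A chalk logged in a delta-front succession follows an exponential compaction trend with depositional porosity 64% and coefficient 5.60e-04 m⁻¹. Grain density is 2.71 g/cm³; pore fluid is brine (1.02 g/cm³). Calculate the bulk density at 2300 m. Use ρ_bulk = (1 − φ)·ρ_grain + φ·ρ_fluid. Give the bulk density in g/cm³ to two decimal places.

Working in km (1 km = 1000 m; c in km⁻¹ = c in m⁻¹ × 1000):
Porosity at depth: phi = 0.64·exp(−0.56×2.3) = 0.64×0.2758 = 0.1765
Bulk density: ρ_b = (1−phi)ρ_g + phi·ρ_f = 0.8235×2.71 + 0.1765×1.02
       = 2.232 + 0.180 = 2.412 g/cm³

2.41 g/cm³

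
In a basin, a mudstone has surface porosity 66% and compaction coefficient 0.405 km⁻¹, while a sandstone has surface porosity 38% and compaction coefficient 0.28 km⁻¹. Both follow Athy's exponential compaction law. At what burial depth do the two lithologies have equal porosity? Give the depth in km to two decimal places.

Set φ₀ₐ e^(−cₐz) = φ₀ᵦ e^(−cᵦz) ⇒ ln(φ₀ₐ/φ₀ᵦ) = (cₐ − cᵦ)·z
z = ln(0.66/0.38) / (0.405 − 0.28) = 0.5521 / 0.125 = 4.417 km

4.42 km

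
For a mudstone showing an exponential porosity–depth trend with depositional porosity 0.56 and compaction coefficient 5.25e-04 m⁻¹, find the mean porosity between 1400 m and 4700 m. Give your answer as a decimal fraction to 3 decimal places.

0.128

Working in km (1 km = 1000 m; k in km⁻¹ = k in m⁻¹ × 1000):
⟨phi⟩ = (1/(d₂−d₁)) ∫ phi₀ e^(−kd) dd = phi₀·(e^(−k·d₁) − e^(−k·d₂)) / (k·(d₂−d₁))
e^(−0.525×1.4) = 0.4795; e^(−0.525×4.7) = 0.0848
⟨phi⟩ = 0.56 × (0.4795 − 0.0848) / (0.525 × 3.3) = 0.56 × 0.2278 = 0.1276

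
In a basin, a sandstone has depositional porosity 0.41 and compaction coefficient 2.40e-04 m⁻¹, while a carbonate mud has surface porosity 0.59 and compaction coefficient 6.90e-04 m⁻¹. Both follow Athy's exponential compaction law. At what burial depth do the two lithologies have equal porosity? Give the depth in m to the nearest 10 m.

810 m

Working in km (1 km = 1000 m; β in km⁻¹ = β in m⁻¹ × 1000):
Set phi₀ₐ e^(−βₐz) = phi₀ᵦ e^(−βᵦz) ⇒ ln(phi₀ₐ/phi₀ᵦ) = (βₐ − βᵦ)·z
z = ln(0.41/0.59) / (0.24 − 0.69) = -0.3640 / -0.45 = 0.809 km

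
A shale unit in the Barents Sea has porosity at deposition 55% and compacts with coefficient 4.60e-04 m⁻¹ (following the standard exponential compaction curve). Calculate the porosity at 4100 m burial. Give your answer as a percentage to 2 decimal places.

Working in km (1 km = 1000 m; k in km⁻¹ = k in m⁻¹ × 1000):
phi = phi₀·exp(−k·Z) = 0.55 × exp(−0.46 × 4.1) = 0.55 × exp(−1.886)
  = 0.55 × 0.1517 = 0.0834

8.34%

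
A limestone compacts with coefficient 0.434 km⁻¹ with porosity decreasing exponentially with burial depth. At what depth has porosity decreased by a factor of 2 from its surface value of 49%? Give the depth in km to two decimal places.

φ/φ₀ = 1/2 ⇒ exp(−k·d) = 1/2 ⇒ d = ln(2) / k
d = 0.6931 / 0.434 = 1.597 km

1.60 km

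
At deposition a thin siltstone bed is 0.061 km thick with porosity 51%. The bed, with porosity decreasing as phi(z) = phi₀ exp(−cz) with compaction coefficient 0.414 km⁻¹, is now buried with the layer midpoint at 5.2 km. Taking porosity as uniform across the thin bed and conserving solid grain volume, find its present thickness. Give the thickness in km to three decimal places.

0.032 km

Porosity at 5.2 km: phi = 0.51·exp(−0.414×5.2) = 0.0592
Solid-volume conservation: h(1−phi) = h₀(1−phi₀) ⇒ h = h₀·(1−phi₀)/(1−phi)
h = 0.061 × (1 − 0.51)/(1 − 0.0592) = 0.061 × 0.5209 = 0.0318 km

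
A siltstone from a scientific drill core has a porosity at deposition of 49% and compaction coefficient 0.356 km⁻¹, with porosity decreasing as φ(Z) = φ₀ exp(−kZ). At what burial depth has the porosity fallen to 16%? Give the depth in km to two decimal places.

3.14 km

Invert Athy's law: Z = ln(φ₀/φ) / k
Z = ln(0.49/0.16) / 0.356 = ln(3.062) / 0.356 = 1.1192 / 0.356 = 3.144 km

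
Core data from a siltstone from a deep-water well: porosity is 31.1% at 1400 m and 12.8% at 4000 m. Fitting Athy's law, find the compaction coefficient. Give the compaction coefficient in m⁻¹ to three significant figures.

Working in km (1 km = 1000 m; k in km⁻¹ = k in m⁻¹ × 1000):
Athy: n(d) = n₀ e^(−kd) ⇒ n₁/n₂ = e^{k(d₂−d₁)} ⇒ k = ln(n₁/n₂)/(d₂−d₁)
k = ln(0.311/0.128) / (4 − 1.4) = ln(2.43) / 2.6 = 0.8878 / 2.6 = 0.3414 km⁻¹

0.000341 m⁻¹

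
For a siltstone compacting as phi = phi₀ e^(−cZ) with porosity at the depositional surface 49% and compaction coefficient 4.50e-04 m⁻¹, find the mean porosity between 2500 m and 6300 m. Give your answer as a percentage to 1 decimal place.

Working in km (1 km = 1000 m; c in km⁻¹ = c in m⁻¹ × 1000):
⟨phi⟩ = (1/(Z₂−Z₁)) ∫ phi₀ e^(−cZ) dZ = phi₀·(e^(−c·Z₁) − e^(−c·Z₂)) / (c·(Z₂−Z₁))
e^(−0.45×2.5) = 0.3247; e^(−0.45×6.3) = 0.0587
⟨phi⟩ = 0.49 × (0.3247 − 0.0587) / (0.45 × 3.8) = 0.49 × 0.1555 = 0.0762

7.6%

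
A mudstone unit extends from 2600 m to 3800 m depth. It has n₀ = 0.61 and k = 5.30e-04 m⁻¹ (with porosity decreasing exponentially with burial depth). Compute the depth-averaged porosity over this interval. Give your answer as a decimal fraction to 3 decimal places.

Working in km (1 km = 1000 m; k in km⁻¹ = k in m⁻¹ × 1000):
⟨n⟩ = (1/(Z₂−Z₁)) ∫ n₀ e^(−kZ) dZ = n₀·(e^(−k·Z₁) − e^(−k·Z₂)) / (k·(Z₂−Z₁))
e^(−0.53×2.6) = 0.2521; e^(−0.53×3.8) = 0.1335
⟨n⟩ = 0.61 × (0.2521 − 0.1335) / (0.53 × 1.2) = 0.61 × 0.1865 = 0.1138

0.114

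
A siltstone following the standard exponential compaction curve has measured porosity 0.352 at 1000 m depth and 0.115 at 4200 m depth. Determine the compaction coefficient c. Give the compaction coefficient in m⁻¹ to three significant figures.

0.000350 m⁻¹

Working in km (1 km = 1000 m; c in km⁻¹ = c in m⁻¹ × 1000):
Athy: n(d) = n₀ e^(−cd) ⇒ n₁/n₂ = e^{c(d₂−d₁)} ⇒ c = ln(n₁/n₂)/(d₂−d₁)
c = ln(0.352/0.115) / (4.2 − 1) = ln(3.061) / 3.2 = 1.1187 / 3.2 = 0.3496 km⁻¹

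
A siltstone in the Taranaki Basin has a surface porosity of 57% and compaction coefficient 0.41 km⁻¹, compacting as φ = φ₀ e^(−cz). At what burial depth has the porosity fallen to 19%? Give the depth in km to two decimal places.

2.68 km

Invert Athy's law: z = ln(φ₀/φ) / c
z = ln(0.57/0.19) / 0.41 = ln(3) / 0.41 = 1.0986 / 0.41 = 2.680 km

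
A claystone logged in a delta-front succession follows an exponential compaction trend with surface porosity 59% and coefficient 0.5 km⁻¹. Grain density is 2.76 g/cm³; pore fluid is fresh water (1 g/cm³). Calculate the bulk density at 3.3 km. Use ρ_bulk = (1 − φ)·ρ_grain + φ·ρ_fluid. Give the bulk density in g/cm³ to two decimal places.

2.56 g/cm³

Porosity at depth: n = 0.59·exp(−0.5×3.3) = 0.59×0.1920 = 0.1133
Bulk density: ρ_b = (1−n)ρ_g + n·ρ_f = 0.8867×2.76 + 0.1133×1
       = 2.447 + 0.113 = 2.561 g/cm³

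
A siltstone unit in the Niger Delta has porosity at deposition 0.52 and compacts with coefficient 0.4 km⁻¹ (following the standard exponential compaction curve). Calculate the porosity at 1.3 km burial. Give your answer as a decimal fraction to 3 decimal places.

phi = phi₀·exp(−c·Z) = 0.52 × exp(−0.4 × 1.3) = 0.52 × exp(−0.52)
  = 0.52 × 0.5945 = 0.3092

0.309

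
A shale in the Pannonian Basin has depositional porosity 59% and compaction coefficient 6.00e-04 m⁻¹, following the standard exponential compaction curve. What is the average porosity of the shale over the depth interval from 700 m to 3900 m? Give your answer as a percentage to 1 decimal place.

17.2%

Working in km (1 km = 1000 m; k in km⁻¹ = k in m⁻¹ × 1000):
⟨n⟩ = (1/(d₂−d₁)) ∫ n₀ e^(−kd) dd = n₀·(e^(−k·d₁) − e^(−k·d₂)) / (k·(d₂−d₁))
e^(−0.6×0.7) = 0.6570; e^(−0.6×3.9) = 0.0963
⟨n⟩ = 0.59 × (0.6570 − 0.0963) / (0.6 × 3.2) = 0.59 × 0.2920 = 0.1723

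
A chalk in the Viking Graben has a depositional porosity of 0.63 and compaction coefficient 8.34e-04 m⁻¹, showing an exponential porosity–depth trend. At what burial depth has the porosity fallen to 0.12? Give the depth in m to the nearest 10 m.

1990 m

Working in km (1 km = 1000 m; k in km⁻¹ = k in m⁻¹ × 1000):
Invert Athy's law: z = ln(n₀/n) / k
z = ln(0.63/0.12) / 0.834 = ln(5.25) / 0.834 = 1.6582 / 0.834 = 1.988 km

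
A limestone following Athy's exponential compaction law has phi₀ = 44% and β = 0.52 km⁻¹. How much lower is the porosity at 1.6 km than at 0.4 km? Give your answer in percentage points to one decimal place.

16.6 percentage points

phi(0.4) = 0.44·e^(−0.52×0.4) = 0.3574
phi(1.6) = 0.44·e^(−0.52×1.6) = 0.1915
Δphi = 0.3574 − 0.1915 = 0.1659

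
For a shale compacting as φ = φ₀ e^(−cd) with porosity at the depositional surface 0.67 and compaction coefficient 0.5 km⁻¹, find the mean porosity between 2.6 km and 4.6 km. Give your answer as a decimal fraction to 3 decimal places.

0.115

⟨φ⟩ = (1/(d₂−d₁)) ∫ φ₀ e^(−cd) dd = φ₀·(e^(−c·d₁) − e^(−c·d₂)) / (c·(d₂−d₁))
e^(−0.5×2.6) = 0.2725; e^(−0.5×4.6) = 0.1003
⟨φ⟩ = 0.67 × (0.2725 − 0.1003) / (0.5 × 2) = 0.67 × 0.1723 = 0.1154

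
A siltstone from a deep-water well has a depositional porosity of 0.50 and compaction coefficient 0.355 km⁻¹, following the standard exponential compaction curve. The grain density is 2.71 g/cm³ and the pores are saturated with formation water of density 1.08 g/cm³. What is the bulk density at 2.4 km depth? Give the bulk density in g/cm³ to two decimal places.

2.36 g/cm³

Porosity at depth: phi = 0.5·exp(−0.355×2.4) = 0.5×0.4266 = 0.2133
Bulk density: ρ_b = (1−phi)ρ_g + phi·ρ_f = 0.7867×2.71 + 0.2133×1.08
       = 2.132 + 0.230 = 2.362 g/cm³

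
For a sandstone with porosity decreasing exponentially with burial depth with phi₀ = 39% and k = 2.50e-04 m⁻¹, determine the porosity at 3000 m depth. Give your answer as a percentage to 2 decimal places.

Working in km (1 km = 1000 m; k in km⁻¹ = k in m⁻¹ × 1000):
phi = phi₀·exp(−k·z) = 0.39 × exp(−0.25 × 3) = 0.39 × exp(−0.75)
  = 0.39 × 0.4724 = 0.1842

18.42%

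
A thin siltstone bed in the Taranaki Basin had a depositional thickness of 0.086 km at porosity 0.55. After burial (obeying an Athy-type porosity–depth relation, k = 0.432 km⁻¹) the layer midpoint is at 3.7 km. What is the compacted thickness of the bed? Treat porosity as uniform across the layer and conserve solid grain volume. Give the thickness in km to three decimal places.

0.044 km

Porosity at 3.7 km: φ = 0.55·exp(−0.432×3.7) = 0.1112
Solid-volume conservation: h(1−φ) = h₀(1−φ₀) ⇒ h = h₀·(1−φ₀)/(1−φ)
h = 0.086 × (1 − 0.55)/(1 − 0.1112) = 0.086 × 0.5063 = 0.0435 km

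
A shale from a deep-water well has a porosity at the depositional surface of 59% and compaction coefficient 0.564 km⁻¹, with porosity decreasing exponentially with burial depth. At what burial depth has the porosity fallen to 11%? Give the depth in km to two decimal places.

2.98 km

Invert Athy's law: z = ln(phi₀/phi) / β
z = ln(0.59/0.11) / 0.564 = ln(5.364) / 0.564 = 1.6796 / 0.564 = 2.978 km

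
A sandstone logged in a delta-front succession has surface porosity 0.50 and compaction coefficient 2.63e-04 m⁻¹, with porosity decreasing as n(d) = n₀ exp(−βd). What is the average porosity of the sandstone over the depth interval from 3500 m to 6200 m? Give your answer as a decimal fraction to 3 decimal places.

0.143

Working in km (1 km = 1000 m; β in km⁻¹ = β in m⁻¹ × 1000):
⟨n⟩ = (1/(d₂−d₁)) ∫ n₀ e^(−βd) dd = n₀·(e^(−β·d₁) − e^(−β·d₂)) / (β·(d₂−d₁))
e^(−0.263×3.5) = 0.3983; e^(−0.263×6.2) = 0.1958
⟨n⟩ = 0.5 × (0.3983 − 0.1958) / (0.263 × 2.7) = 0.5 × 0.2852 = 0.1426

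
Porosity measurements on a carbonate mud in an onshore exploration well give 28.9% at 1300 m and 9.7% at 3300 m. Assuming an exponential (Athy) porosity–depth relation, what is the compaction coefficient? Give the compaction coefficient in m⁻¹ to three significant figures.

Working in km (1 km = 1000 m; c in km⁻¹ = c in m⁻¹ × 1000):
Athy: φ(d) = φ₀ e^(−cd) ⇒ φ₁/φ₂ = e^{c(d₂−d₁)} ⇒ c = ln(φ₁/φ₂)/(d₂−d₁)
c = ln(0.289/0.097) / (3.3 − 1.3) = ln(2.979) / 2 = 1.0917 / 2 = 0.5459 km⁻¹

0.000546 m⁻¹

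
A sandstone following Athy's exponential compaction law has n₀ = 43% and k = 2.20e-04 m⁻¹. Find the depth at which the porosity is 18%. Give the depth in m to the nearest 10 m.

Working in km (1 km = 1000 m; k in km⁻¹ = k in m⁻¹ × 1000):
Invert Athy's law: z = ln(n₀/n) / k
z = ln(0.43/0.18) / 0.22 = ln(2.389) / 0.22 = 0.8708 / 0.22 = 3.958 km

3960 m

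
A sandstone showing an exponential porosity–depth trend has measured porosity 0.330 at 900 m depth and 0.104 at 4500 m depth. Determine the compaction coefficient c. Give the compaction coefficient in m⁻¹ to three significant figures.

Working in km (1 km = 1000 m; c in km⁻¹ = c in m⁻¹ × 1000):
Athy: φ(z) = φ₀ e^(−cz) ⇒ φ₁/φ₂ = e^{c(z₂−z₁)} ⇒ c = ln(φ₁/φ₂)/(z₂−z₁)
c = ln(0.33/0.104) / (4.5 − 0.9) = ln(3.173) / 3.6 = 1.1547 / 3.6 = 0.3208 km⁻¹

0.000321 m⁻¹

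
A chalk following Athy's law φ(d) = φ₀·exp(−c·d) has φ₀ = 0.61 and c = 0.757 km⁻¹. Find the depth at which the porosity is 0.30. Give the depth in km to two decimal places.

0.94 km

Invert Athy's law: d = ln(φ₀/φ) / c
d = ln(0.61/0.3) / 0.757 = ln(2.033) / 0.757 = 0.7097 / 0.757 = 0.937 km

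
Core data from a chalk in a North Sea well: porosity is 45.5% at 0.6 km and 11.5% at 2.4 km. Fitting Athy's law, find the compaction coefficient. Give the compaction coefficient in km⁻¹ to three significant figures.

Athy: φ(Z) = φ₀ e^(−cZ) ⇒ φ₁/φ₂ = e^{c(Z₂−Z₁)} ⇒ c = ln(φ₁/φ₂)/(Z₂−Z₁)
c = ln(0.455/0.115) / (2.4 − 0.6) = ln(3.957) / 1.8 = 1.3754 / 1.8 = 0.7641 km⁻¹

0.764 km⁻¹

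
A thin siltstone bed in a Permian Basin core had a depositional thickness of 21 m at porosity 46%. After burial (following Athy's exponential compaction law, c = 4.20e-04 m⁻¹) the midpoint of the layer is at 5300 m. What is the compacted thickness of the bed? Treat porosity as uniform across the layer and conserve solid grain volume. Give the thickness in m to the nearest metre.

12 m

Working in km (1 km = 1000 m; c in km⁻¹ = c in m⁻¹ × 1000):
Porosity at 5.3 km: φ = 0.46·exp(−0.42×5.3) = 0.0497
Solid-volume conservation: h(1−φ) = h₀(1−φ₀) ⇒ h = h₀·(1−φ₀)/(1−φ)
h = 0.021 × (1 − 0.46)/(1 − 0.0497) = 0.021 × 0.5682 = 0.0119 km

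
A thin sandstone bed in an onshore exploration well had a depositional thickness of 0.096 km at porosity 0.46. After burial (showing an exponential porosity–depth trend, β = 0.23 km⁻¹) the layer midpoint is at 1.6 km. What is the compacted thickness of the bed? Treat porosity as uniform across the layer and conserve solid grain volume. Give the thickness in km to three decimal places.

Porosity at 1.6 km: phi = 0.46·exp(−0.23×1.6) = 0.3184
Solid-volume conservation: h(1−phi) = h₀(1−phi₀) ⇒ h = h₀·(1−phi₀)/(1−phi)
h = 0.096 × (1 − 0.46)/(1 − 0.3184) = 0.096 × 0.7922 = 0.0761 km

0.076 km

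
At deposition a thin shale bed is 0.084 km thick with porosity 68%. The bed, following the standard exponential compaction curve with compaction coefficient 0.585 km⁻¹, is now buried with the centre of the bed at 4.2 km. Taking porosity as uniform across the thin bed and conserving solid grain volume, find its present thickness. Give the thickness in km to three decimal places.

Porosity at 4.2 km: n = 0.68·exp(−0.585×4.2) = 0.0583
Solid-volume conservation: h(1−n) = h₀(1−n₀) ⇒ h = h₀·(1−n₀)/(1−n)
h = 0.084 × (1 − 0.68)/(1 − 0.0583) = 0.084 × 0.3398 = 0.0285 km

0.029 km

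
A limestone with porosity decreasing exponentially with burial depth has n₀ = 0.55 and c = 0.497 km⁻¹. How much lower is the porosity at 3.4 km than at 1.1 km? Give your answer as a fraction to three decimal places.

n(1.1) = 0.55·e^(−0.497×1.1) = 0.3184
n(3.4) = 0.55·e^(−0.497×3.4) = 0.1015
Δn = 0.3184 − 0.1015 = 0.2169

0.217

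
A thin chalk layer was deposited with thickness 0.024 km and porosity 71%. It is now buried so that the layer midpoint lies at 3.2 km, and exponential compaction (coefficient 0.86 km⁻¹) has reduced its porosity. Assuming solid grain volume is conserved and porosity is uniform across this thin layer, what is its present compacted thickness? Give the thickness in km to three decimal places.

Porosity at 3.2 km: phi = 0.71·exp(−0.86×3.2) = 0.0453
Solid-volume conservation: h(1−phi) = h₀(1−phi₀) ⇒ h = h₀·(1−phi₀)/(1−phi)
h = 0.024 × (1 − 0.71)/(1 − 0.0453) = 0.024 × 0.3038 = 0.0073 km

0.007 km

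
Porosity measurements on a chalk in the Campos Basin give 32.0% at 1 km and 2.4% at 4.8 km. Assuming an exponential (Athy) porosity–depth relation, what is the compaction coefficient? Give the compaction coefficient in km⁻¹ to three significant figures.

Athy: φ(z) = φ₀ e^(−kz) ⇒ φ₁/φ₂ = e^{k(z₂−z₁)} ⇒ k = ln(φ₁/φ₂)/(z₂−z₁)
k = ln(0.32/0.024) / (4.8 − 1) = ln(13.33) / 3.8 = 2.5903 / 3.8 = 0.6816 km⁻¹

0.682 km⁻¹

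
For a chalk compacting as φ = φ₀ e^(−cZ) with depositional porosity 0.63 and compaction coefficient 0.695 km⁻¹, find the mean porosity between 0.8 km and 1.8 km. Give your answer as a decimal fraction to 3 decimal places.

⟨φ⟩ = (1/(Z₂−Z₁)) ∫ φ₀ e^(−cZ) dZ = φ₀·(e^(−c·Z₁) − e^(−c·Z₂)) / (c·(Z₂−Z₁))
e^(−0.695×0.8) = 0.5735; e^(−0.695×1.8) = 0.2862
⟨φ⟩ = 0.63 × (0.5735 − 0.2862) / (0.695 × 1) = 0.63 × 0.4134 = 0.2604

0.260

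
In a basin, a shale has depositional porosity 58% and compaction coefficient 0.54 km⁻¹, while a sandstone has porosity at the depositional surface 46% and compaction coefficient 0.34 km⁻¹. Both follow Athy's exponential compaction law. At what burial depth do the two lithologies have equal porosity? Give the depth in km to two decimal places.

Set phi₀ₐ e^(−cₐd) = phi₀ᵦ e^(−cᵦd) ⇒ ln(phi₀ₐ/phi₀ᵦ) = (cₐ − cᵦ)·d
d = ln(0.58/0.46) / (0.54 − 0.34) = 0.2318 / 0.2 = 1.159 km

1.16 km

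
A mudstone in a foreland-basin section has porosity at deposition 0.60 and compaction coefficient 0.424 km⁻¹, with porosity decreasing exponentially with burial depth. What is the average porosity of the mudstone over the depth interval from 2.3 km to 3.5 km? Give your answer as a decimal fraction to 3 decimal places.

⟨φ⟩ = (1/(d₂−d₁)) ∫ φ₀ e^(−kd) dd = φ₀·(e^(−k·d₁) − e^(−k·d₂)) / (k·(d₂−d₁))
e^(−0.424×2.3) = 0.3771; e^(−0.424×3.5) = 0.2267
⟨φ⟩ = 0.6 × (0.3771 − 0.2267) / (0.424 × 1.2) = 0.6 × 0.2956 = 0.1773

0.177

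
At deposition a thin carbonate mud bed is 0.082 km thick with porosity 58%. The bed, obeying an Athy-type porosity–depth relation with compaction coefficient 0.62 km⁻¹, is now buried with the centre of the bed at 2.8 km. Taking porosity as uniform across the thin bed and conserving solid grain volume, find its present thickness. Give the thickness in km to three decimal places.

0.038 km

Porosity at 2.8 km: phi = 0.58·exp(−0.62×2.8) = 0.1022
Solid-volume conservation: h(1−phi) = h₀(1−phi₀) ⇒ h = h₀·(1−phi₀)/(1−phi)
h = 0.082 × (1 − 0.58)/(1 − 0.1022) = 0.082 × 0.4678 = 0.0384 km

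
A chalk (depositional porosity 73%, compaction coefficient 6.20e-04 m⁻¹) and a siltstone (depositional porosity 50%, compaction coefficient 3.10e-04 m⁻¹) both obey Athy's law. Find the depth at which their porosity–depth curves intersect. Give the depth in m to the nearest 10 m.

1220 m

Working in km (1 km = 1000 m; k in km⁻¹ = k in m⁻¹ × 1000):
Set φ₀ₐ e^(−kₐZ) = φ₀ᵦ e^(−kᵦZ) ⇒ ln(φ₀ₐ/φ₀ᵦ) = (kₐ − kᵦ)·Z
Z = ln(0.73/0.5) / (0.62 − 0.31) = 0.3784 / 0.31 = 1.221 km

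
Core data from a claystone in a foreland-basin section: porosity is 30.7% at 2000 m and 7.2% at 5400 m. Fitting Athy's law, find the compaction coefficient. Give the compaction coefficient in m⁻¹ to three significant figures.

Working in km (1 km = 1000 m; β in km⁻¹ = β in m⁻¹ × 1000):
Athy: n(d) = n₀ e^(−βd) ⇒ n₁/n₂ = e^{β(d₂−d₁)} ⇒ β = ln(n₁/n₂)/(d₂−d₁)
β = ln(0.307/0.072) / (5.4 − 2) = ln(4.264) / 3.4 = 1.4502 / 3.4 = 0.4265 km⁻¹

0.000427 m⁻¹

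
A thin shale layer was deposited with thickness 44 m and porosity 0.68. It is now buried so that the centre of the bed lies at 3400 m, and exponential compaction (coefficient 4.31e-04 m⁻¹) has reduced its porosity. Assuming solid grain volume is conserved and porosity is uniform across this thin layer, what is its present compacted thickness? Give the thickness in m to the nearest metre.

Working in km (1 km = 1000 m; c in km⁻¹ = c in m⁻¹ × 1000):
Porosity at 3.4 km: phi = 0.68·exp(−0.431×3.4) = 0.1571
Solid-volume conservation: h(1−phi) = h₀(1−phi₀) ⇒ h = h₀·(1−phi₀)/(1−phi)
h = 0.044 × (1 − 0.68)/(1 − 0.1571) = 0.044 × 0.3796 = 0.0167 km

17 m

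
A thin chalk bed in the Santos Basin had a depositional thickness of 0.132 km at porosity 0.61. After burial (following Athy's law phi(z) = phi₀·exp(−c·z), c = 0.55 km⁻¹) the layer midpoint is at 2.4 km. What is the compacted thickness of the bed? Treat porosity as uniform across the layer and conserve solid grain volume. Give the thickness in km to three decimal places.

0.062 km

Porosity at 2.4 km: phi = 0.61·exp(−0.55×2.4) = 0.1630
Solid-volume conservation: h(1−phi) = h₀(1−phi₀) ⇒ h = h₀·(1−phi₀)/(1−phi)
h = 0.132 × (1 − 0.61)/(1 − 0.1630) = 0.132 × 0.4659 = 0.0615 km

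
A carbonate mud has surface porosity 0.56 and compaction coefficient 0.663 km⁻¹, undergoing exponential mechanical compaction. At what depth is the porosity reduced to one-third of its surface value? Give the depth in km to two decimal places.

1.66 km

phi/phi₀ = 1/3 ⇒ exp(−β·d) = 1/3 ⇒ d = ln(3) / β
d = 1.0986 / 0.663 = 1.657 km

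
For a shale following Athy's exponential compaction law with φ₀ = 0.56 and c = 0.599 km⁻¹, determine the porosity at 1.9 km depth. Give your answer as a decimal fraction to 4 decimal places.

0.1794

φ = φ₀·exp(−c·d) = 0.56 × exp(−0.599 × 1.9) = 0.56 × exp(−1.138)
  = 0.56 × 0.3204 = 0.1794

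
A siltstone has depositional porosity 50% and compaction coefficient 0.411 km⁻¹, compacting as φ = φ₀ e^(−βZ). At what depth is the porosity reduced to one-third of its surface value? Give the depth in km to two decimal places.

2.67 km

φ/φ₀ = 1/3 ⇒ exp(−β·Z) = 1/3 ⇒ Z = ln(3) / β
Z = 1.0986 / 0.411 = 2.673 km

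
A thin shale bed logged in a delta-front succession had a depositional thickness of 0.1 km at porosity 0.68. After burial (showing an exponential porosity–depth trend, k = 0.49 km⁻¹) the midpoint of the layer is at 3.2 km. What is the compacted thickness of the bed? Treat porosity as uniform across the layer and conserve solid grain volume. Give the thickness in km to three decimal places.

0.037 km

Porosity at 3.2 km: phi = 0.68·exp(−0.49×3.2) = 0.1418
Solid-volume conservation: h(1−phi) = h₀(1−phi₀) ⇒ h = h₀·(1−phi₀)/(1−phi)
h = 0.1 × (1 − 0.68)/(1 − 0.1418) = 0.1 × 0.3729 = 0.0373 km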